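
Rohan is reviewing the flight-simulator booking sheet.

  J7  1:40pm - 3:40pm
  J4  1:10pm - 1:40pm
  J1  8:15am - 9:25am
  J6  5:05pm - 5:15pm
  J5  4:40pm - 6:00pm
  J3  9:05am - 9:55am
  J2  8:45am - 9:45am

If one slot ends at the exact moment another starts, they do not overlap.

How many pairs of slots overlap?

Sorted by start: J1, J2, J3, J4, J7, J5, J6.
J2 starts before J1 ends → J1 and J2 overlap.
J3 starts before J1 ends → J1 and J3 overlap.
J4 starts after J1 ends — done with J1.
J3 starts before J2 ends → J2 and J3 overlap.
J4 starts after J2 ends — done with J2.
J4 starts after J3 ends — done with J3.
J7 starts exactly when J4 ends (back-to-back, no overlap) — done with J4.
J5 starts after J7 ends — done with J7.
J6 starts before J5 ends → J5 and J6 overlap.
Overlapping pairs: J1 & J2, J1 & J3, J2 & J3, J5 & J6 — 4 in total.

4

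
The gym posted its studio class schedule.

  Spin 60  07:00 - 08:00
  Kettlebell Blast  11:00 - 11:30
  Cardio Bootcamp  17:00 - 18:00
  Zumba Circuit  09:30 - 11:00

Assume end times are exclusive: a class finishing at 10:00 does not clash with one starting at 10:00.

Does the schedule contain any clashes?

No

Sorted by start: Spin 60, Zumba Circuit, Kettlebell Blast, Cardio Bootcamp.
Zumba Circuit starts after Spin 60 ends — done with Spin 60.
Kettlebell Blast starts exactly when Zumba Circuit ends (back-to-back, no overlap) — done with Zumba Circuit.
Cardio Bootcamp starts after Kettlebell Blast ends.
Every pair is clear; the schedule has no overlaps.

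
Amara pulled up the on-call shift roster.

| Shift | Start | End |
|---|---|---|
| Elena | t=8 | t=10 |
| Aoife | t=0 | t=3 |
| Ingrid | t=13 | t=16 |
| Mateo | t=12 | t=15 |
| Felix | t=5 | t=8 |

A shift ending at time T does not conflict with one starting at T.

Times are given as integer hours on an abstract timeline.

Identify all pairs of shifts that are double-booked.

Ingrid & Mateo

Sorted by start: Aoife, Felix, Elena, Mateo, Ingrid.
Felix starts after Aoife ends — done with Aoife.
Elena starts exactly when Felix ends (back-to-back, no overlap) — done with Felix.
Mateo starts after Elena ends — done with Elena.
Ingrid starts before Mateo ends → Mateo and Ingrid overlap.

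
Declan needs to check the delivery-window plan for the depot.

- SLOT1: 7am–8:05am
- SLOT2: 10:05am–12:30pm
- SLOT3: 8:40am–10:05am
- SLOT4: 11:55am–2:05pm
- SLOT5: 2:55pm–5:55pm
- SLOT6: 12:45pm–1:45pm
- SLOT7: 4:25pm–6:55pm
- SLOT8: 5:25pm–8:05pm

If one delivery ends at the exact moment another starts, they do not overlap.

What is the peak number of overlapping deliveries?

3

Sweep the timeline, counting +1 at each start and −1 at each end (ends before starts at a tie):
7am start SLOT1 → 1
8:05am end SLOT1 → 0
8:40am start SLOT3 → 1
10:05am end SLOT3 → 0
10:05am start SLOT2 → 1
11:55am start SLOT4 → 2
12:30pm end SLOT2 → 1
12:45pm start SLOT6 → 2
1:45pm end SLOT6 → 1
2:05pm end SLOT4 → 0
2:55pm start SLOT5 → 1
4:25pm start SLOT7 → 2
5:25pm start SLOT8 → 3
5:55pm end SLOT5 → 2
6:55pm end SLOT7 → 1
8:05pm end SLOT8 → 0
Peak is 3, at 5:25pm (SLOT5, SLOT7, SLOT8).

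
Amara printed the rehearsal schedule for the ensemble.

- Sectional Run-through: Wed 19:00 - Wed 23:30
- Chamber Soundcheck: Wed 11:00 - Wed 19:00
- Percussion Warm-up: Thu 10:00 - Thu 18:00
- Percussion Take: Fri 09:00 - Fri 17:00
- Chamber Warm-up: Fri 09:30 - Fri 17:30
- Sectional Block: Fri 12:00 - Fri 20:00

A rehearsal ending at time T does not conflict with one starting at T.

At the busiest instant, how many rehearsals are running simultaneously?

Walk through starts and ends in time order (an end at T is processed before a start at T):
Wed 11:00 start Chamber Soundcheck → 1
Wed 19:00 end Chamber Soundcheck → 0
Wed 19:00 start Sectional Run-through → 1
Wed 23:30 end Sectional Run-through → 0
Thu 10:00 start Percussion Warm-up → 1
Thu 18:00 end Percussion Warm-up → 0
Fri 09:00 start Percussion Take → 1
Fri 09:30 start Chamber Warm-up → 2
Fri 12:00 start Sectional Block → 3
Fri 17:00 end Percussion Take → 2
Fri 17:30 end Chamber Warm-up → 1
Fri 20:00 end Sectional Block → 0
Peak is 3, at Fri 12:00 (Chamber Warm-up, Percussion Take, Sectional Block).

3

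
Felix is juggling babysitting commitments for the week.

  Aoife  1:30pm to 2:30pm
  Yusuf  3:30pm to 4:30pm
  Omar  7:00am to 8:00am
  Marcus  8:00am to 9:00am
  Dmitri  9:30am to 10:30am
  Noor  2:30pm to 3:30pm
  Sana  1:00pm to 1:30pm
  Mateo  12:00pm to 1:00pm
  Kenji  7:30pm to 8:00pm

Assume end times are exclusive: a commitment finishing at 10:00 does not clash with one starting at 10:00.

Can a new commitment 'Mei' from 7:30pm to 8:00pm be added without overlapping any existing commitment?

No — it overlaps Kenji

Omar: ends 8:00am at or before Mei starts 7:30pm → clear.
Marcus: ends 9:00am at or before Mei starts 7:30pm → clear.
Dmitri: ends 10:30am at or before Mei starts 7:30pm → clear.
Mateo: ends 1:00pm at or before Mei starts 7:30pm → clear.
Sana: ends 1:30pm at or before Mei starts 7:30pm → clear.
Aoife: ends 2:30pm at or before Mei starts 7:30pm → clear.
Noor: ends 3:30pm at or before Mei starts 7:30pm → clear.
Yusuf: ends 4:30pm at or before Mei starts 7:30pm → clear.
Kenji: starts 7:30pm before Mei ends 8:00pm, and ends 8:00pm after Mei starts 7:30pm → overlap.
Mei overlaps Kenji.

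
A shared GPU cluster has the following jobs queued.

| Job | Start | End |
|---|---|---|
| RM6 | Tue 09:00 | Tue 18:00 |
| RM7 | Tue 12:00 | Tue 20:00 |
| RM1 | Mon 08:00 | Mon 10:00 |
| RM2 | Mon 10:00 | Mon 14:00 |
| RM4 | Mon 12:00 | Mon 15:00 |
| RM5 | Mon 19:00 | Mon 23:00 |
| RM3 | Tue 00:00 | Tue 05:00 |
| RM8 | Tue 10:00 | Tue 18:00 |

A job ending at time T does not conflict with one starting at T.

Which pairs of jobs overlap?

Sorted by start: RM1, RM2, RM4, RM5, RM3, RM6, RM8, RM7.
RM2 starts exactly when RM1 ends (back-to-back, no overlap); RM1 is clear from here.
RM4 starts before RM2 ends → RM2 and RM4 overlap.
RM5 starts after RM2 ends; RM2 is clear from here.
RM5 starts after RM4 ends; RM4 is clear from here.
RM3 starts after RM5 ends; RM5 is clear from here.
RM6 starts after RM3 ends; RM3 is clear from here.
RM8 starts before RM6 ends → RM6 and RM8 overlap.
RM7 starts before RM6 ends → RM6 and RM7 overlap.
RM7 starts before RM8 ends → RM8 and RM7 overlap.

RM2 & RM4, RM6 & RM7, RM6 & RM8, RM7 & RM8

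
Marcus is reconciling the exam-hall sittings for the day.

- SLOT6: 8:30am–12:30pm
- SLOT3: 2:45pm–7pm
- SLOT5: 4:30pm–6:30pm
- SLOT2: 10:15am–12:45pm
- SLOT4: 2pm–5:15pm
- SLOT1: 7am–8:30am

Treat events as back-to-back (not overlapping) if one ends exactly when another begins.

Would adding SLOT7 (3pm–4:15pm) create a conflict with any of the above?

SLOT1: ends 8:30am at or before SLOT7 starts 3pm → clear.
SLOT6: ends 12:30pm at or before SLOT7 starts 3pm → clear.
SLOT2: ends 12:45pm at or before SLOT7 starts 3pm → clear.
SLOT4: starts 2pm before SLOT7 ends 4:15pm, and ends 5:15pm after SLOT7 starts 3pm → overlap.
SLOT3: starts 2:45pm before SLOT7 ends 4:15pm, and ends 7pm after SLOT7 starts 3pm → overlap.
SLOT5: starts 4:30pm at or after SLOT7 ends 4:15pm → clear.
SLOT7 overlaps SLOT3, SLOT4.

Yes — it overlaps SLOT3, SLOT4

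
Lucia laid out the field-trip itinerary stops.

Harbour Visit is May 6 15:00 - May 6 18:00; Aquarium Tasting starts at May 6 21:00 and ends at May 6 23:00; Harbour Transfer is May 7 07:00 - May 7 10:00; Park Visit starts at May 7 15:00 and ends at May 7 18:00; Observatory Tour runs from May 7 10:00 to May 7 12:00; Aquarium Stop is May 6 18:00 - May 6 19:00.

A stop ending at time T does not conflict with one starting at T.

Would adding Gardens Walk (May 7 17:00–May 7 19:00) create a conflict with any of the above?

Harbour Visit: ends May 6 18:00 at or before Gardens Walk starts May 7 17:00 → clear.
Aquarium Stop: ends May 6 19:00 at or before Gardens Walk starts May 7 17:00 → clear.
Aquarium Tasting: ends May 6 23:00 at or before Gardens Walk starts May 7 17:00 → clear.
Harbour Transfer: ends May 7 10:00 at or before Gardens Walk starts May 7 17:00 → clear.
Observatory Tour: ends May 7 12:00 at or before Gardens Walk starts May 7 17:00 → clear.
Park Visit: starts May 7 15:00 before Gardens Walk ends May 7 19:00, and ends May 7 18:00 after Gardens Walk starts May 7 17:00 → overlap.
Gardens Walk overlaps Park Visit.

Yes — it overlaps Park Visit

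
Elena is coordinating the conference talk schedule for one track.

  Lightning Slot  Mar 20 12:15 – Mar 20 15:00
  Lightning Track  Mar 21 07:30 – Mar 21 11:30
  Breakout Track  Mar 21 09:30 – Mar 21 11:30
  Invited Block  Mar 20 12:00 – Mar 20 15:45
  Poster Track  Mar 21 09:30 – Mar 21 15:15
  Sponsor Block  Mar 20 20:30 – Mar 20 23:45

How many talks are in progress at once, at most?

3

Sweep the timeline, counting +1 at each start and −1 at each end (ends before starts at a tie):
Mar 20 12:00 start Invited Block → 1
Mar 20 12:15 start Lightning Slot → 2
Mar 20 15:00 end Lightning Slot → 1
Mar 20 15:45 end Invited Block → 0
Mar 20 20:30 start Sponsor Block → 1
Mar 20 23:45 end Sponsor Block → 0
Mar 21 07:30 start Lightning Track → 1
Mar 21 09:30 start Breakout Track → 2
Mar 21 09:30 start Poster Track → 3
Mar 21 11:30 end Breakout Track → 2
Mar 21 11:30 end Lightning Track → 1
Mar 21 15:15 end Poster Track → 0
Peak is 3, at Mar 21 09:30 (Breakout Track, Lightning Track, Poster Track).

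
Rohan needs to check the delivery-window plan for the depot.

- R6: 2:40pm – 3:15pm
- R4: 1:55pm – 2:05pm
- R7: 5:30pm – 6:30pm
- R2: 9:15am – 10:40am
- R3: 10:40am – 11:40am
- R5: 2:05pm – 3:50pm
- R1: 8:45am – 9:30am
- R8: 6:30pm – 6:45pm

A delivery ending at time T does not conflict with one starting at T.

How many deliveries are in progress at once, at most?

Sweep the timeline, counting +1 at each start and −1 at each end (ends before starts at a tie):
8:45am start R1 → 1
9:15am start R2 → 2
9:30am end R1 → 1
10:40am end R2 → 0
10:40am start R3 → 1
11:40am end R3 → 0
1:55pm start R4 → 1
2:05pm end R4 → 0
2:05pm start R5 → 1
2:40pm start R6 → 2
3:15pm end R6 → 1
3:50pm end R5 → 0
5:30pm start R7 → 1
6:30pm end R7 → 0
6:30pm start R8 → 1
6:45pm end R8 → 0
Peak is 2, at 9:15am (R1, R2).

2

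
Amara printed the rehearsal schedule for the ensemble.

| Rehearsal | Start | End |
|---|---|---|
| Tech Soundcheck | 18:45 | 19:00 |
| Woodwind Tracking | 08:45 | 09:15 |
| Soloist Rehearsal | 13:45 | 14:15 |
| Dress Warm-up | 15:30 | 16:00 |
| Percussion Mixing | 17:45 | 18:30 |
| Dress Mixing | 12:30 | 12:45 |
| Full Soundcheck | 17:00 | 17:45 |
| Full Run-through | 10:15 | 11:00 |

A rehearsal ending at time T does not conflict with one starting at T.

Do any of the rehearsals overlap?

No

Sorted by start: Woodwind Tracking, Full Run-through, Dress Mixing, Soloist Rehearsal, Dress Warm-up, Full Soundcheck, Percussion Mixing, Tech Soundcheck.
Full Run-through starts after Woodwind Tracking ends, so Woodwind Tracking has no further overlaps.
Dress Mixing starts after Full Run-through ends, so Full Run-through has no further overlaps.
Soloist Rehearsal starts after Dress Mixing ends, so Dress Mixing has no further overlaps.
Dress Warm-up starts after Soloist Rehearsal ends, so Soloist Rehearsal has no further overlaps.
Full Soundcheck starts after Dress Warm-up ends, so Dress Warm-up has no further overlaps.
Percussion Mixing starts exactly when Full Soundcheck ends (back-to-back, no overlap), so Full Soundcheck has no further overlaps.
Tech Soundcheck starts after Percussion Mixing ends.
Every pair is clear; the schedule has no overlaps.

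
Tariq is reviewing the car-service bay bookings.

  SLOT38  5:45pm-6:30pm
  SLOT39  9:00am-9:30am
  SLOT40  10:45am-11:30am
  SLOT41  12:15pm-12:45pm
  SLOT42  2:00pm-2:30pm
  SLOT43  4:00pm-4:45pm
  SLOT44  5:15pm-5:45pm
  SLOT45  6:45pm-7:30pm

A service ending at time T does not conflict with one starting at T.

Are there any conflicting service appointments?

Two intervals overlap when each starts before the other ends.
Sorted by start: SLOT39, SLOT40, SLOT41, SLOT42, SLOT43, SLOT44, SLOT38, SLOT45.
SLOT40 starts after SLOT39 ends, so SLOT39 has no further overlaps.
SLOT41 starts after SLOT40 ends, so SLOT40 has no further overlaps.
SLOT42 starts after SLOT41 ends, so SLOT41 has no further overlaps.
SLOT43 starts after SLOT42 ends, so SLOT42 has no further overlaps.
SLOT44 starts after SLOT43 ends, so SLOT43 has no further overlaps.
SLOT38 starts exactly when SLOT44 ends (back-to-back, no overlap), so SLOT44 has no further overlaps.
SLOT45 starts after SLOT38 ends.
Every pair is clear; the schedule has no overlaps.

No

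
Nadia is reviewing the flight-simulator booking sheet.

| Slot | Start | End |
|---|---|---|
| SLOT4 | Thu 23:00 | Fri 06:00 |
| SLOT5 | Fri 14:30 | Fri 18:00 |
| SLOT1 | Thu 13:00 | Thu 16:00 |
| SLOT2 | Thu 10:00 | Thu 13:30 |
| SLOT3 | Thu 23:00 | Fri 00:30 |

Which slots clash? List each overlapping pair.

SLOT1 & SLOT2, SLOT3 & SLOT4

Sorted by start: SLOT2, SLOT1, SLOT3, SLOT4, SLOT5.
SLOT1 starts before SLOT2 ends → SLOT2 and SLOT1 overlap.
SLOT3 starts after SLOT2 ends, so nothing later overlaps SLOT2 either.
SLOT3 starts after SLOT1 ends, so nothing later overlaps SLOT1 either.
SLOT4 starts before SLOT3 ends → SLOT3 and SLOT4 overlap.
SLOT5 starts after SLOT3 ends.
SLOT5 starts after SLOT4 ends.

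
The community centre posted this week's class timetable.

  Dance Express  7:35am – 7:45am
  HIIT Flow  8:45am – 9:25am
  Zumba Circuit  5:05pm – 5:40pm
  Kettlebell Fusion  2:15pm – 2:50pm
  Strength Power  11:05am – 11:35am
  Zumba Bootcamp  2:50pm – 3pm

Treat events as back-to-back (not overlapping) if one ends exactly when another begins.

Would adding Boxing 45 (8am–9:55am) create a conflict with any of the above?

Yes — it overlaps HIIT Flow

Dance Express: ends 7:45am at or before Boxing 45 starts 8am → clear.
HIIT Flow: starts 8:45am before Boxing 45 ends 9:55am, and ends 9:25am after Boxing 45 starts 8am → overlap.
Strength Power: starts 11:05am at or after Boxing 45 ends 9:55am → clear.
Kettlebell Fusion: starts 2:15pm at or after Boxing 45 ends 9:55am → clear.
Zumba Bootcamp: starts 2:50pm at or after Boxing 45 ends 9:55am → clear.
Zumba Circuit: starts 5:05pm at or after Boxing 45 ends 9:55am → clear.
Boxing 45 overlaps HIIT Flow.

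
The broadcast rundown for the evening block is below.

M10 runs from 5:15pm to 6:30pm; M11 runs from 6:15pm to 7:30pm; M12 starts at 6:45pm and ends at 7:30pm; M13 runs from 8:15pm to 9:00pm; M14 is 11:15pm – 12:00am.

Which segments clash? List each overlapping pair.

Sorted by start: M10, M11, M12, M13, M14.
M11 starts before M10 ends → M10 and M11 overlap.
M12 starts after M10 ends, so M10 has no further overlaps.
M12 starts before M11 ends → M11 and M12 overlap.
M13 starts after M11 ends, so M11 has no further overlaps.
M13 starts after M12 ends, so M12 has no further overlaps.
M14 starts after M13 ends.

M10 & M11, M11 & M12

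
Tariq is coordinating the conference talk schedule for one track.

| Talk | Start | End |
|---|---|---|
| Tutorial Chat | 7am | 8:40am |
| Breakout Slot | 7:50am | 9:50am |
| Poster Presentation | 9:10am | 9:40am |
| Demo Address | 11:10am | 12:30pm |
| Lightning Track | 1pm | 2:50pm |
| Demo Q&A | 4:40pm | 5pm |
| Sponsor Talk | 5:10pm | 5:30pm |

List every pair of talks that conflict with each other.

Breakout Slot & Poster Presentation, Breakout Slot & Tutorial Chat

Two intervals overlap when each starts before the other ends.
Sorted by start: Tutorial Chat, Breakout Slot, Poster Presentation, Demo Address, Lightning Track, Demo Q&A, Sponsor Talk.
Breakout Slot starts before Tutorial Chat ends → Tutorial Chat and Breakout Slot overlap.
Poster Presentation starts after Tutorial Chat ends, so Tutorial Chat has no further overlaps.
Poster Presentation starts before Breakout Slot ends → Breakout Slot and Poster Presentation overlap.
Demo Address starts after Breakout Slot ends, so Breakout Slot has no further overlaps.
Demo Address starts after Poster Presentation ends, so Poster Presentation has no further overlaps.
Lightning Track starts after Demo Address ends, so Demo Address has no further overlaps.
Demo Q&A starts after Lightning Track ends, so Lightning Track has no further overlaps.
Sponsor Talk starts after Demo Q&A ends.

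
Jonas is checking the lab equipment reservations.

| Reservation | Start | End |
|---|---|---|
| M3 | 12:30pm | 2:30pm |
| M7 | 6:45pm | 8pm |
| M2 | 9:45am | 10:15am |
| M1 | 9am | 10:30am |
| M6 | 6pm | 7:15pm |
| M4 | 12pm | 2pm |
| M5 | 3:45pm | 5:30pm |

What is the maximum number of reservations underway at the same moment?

Sort all start/end points and keep a running count:
9am start M1 → 1
9:45am start M2 → 2
10:15am end M2 → 1
10:30am end M1 → 0
12pm start M4 → 1
12:30pm start M3 → 2
2pm end M4 → 1
2:30pm end M3 → 0
3:45pm start M5 → 1
5:30pm end M5 → 0
6pm start M6 → 1
6:45pm start M7 → 2
7:15pm end M6 → 1
8pm end M7 → 0
Peak is 2, at 9:45am (M1, M2).

2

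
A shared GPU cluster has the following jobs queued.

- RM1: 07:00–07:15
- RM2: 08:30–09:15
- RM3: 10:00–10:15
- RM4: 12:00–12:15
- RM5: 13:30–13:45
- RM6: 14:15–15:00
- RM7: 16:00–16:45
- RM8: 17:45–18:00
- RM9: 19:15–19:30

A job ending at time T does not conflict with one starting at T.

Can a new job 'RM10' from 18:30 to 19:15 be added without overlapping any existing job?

Yes — the slot is free

RM1: ends 07:15 at or before RM10 starts 18:30 → clear.
RM2: ends 09:15 at or before RM10 starts 18:30 → clear.
RM3: ends 10:15 at or before RM10 starts 18:30 → clear.
RM4: ends 12:15 at or before RM10 starts 18:30 → clear.
RM5: ends 13:45 at or before RM10 starts 18:30 → clear.
RM6: ends 15:00 at or before RM10 starts 18:30 → clear.
RM7: ends 16:45 at or before RM10 starts 18:30 → clear.
RM8: ends 18:00 at or before RM10 starts 18:30 → clear.
RM9: starts 19:15 at or after RM10 ends 19:15 → clear.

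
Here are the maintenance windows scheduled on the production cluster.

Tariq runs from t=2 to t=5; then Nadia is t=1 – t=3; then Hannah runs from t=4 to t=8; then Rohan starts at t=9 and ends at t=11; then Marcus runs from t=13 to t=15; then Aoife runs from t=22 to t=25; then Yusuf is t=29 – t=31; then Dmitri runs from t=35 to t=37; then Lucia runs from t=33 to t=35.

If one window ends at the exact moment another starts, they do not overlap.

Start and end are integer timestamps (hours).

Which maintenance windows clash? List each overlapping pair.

Hannah & Tariq, Nadia & Tariq

Sorted by start: Nadia, Tariq, Hannah, Rohan, Marcus, Aoife, Yusuf, Lucia, Dmitri.
Tariq starts before Nadia ends → Nadia and Tariq overlap.
Hannah starts after Nadia ends — done with Nadia.
Hannah starts before Tariq ends → Tariq and Hannah overlap.
Rohan starts after Tariq ends — done with Tariq.
Rohan starts after Hannah ends — done with Hannah.
Marcus starts after Rohan ends — done with Rohan.
Aoife starts after Marcus ends — done with Marcus.
Yusuf starts after Aoife ends — done with Aoife.
Lucia starts after Yusuf ends — done with Yusuf.
Dmitri starts exactly when Lucia ends (back-to-back, no overlap).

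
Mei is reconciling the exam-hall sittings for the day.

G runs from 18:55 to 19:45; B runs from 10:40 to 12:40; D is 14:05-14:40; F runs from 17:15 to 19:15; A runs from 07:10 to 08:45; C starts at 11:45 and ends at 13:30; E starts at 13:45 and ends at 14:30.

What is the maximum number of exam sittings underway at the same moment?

Sweep the timeline, counting +1 at each start and −1 at each end (ends before starts at a tie):
07:10 start A → 1
08:45 end A → 0
10:40 start B → 1
11:45 start C → 2
12:40 end B → 1
13:30 end C → 0
13:45 start E → 1
14:05 start D → 2
14:30 end E → 1
14:40 end D → 0
17:15 start F → 1
18:55 start G → 2
19:15 end F → 1
19:45 end G → 0
Peak is 2, at 11:45 (B, C).

2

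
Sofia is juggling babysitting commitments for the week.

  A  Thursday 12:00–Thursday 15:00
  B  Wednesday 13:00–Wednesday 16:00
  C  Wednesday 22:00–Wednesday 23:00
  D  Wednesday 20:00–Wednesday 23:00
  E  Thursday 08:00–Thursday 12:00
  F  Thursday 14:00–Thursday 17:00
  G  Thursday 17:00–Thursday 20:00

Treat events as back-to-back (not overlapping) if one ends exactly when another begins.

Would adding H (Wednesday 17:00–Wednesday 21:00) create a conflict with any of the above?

B: ends Wednesday 16:00 at or before H starts Wednesday 17:00 → clear.
D: starts Wednesday 20:00 before H ends Wednesday 21:00, and ends Wednesday 23:00 after H starts Wednesday 17:00 → overlap.
C: starts Wednesday 22:00 at or after H ends Wednesday 21:00 → clear.
E: starts Thursday 08:00 at or after H ends Wednesday 21:00 → clear.
A: starts Thursday 12:00 at or after H ends Wednesday 21:00 → clear.
F: starts Thursday 14:00 at or after H ends Wednesday 21:00 → clear.
G: starts Thursday 17:00 at or after H ends Wednesday 21:00 → clear.
H overlaps D.

Yes — it overlaps D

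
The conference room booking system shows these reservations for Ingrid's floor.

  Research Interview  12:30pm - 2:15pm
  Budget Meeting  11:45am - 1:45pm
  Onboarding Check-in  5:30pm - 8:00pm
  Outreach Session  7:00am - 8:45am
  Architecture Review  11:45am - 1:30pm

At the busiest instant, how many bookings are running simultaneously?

Sweep the timeline, counting +1 at each start and −1 at each end (ends before starts at a tie):
7:00am start Outreach Session → 1
8:45am end Outreach Session → 0
11:45am start Architecture Review → 1
11:45am start Budget Meeting → 2
12:30pm start Research Interview → 3
1:30pm end Architecture Review → 2
1:45pm end Budget Meeting → 1
2:15pm end Research Interview → 0
5:30pm start Onboarding Check-in → 1
8:00pm end Onboarding Check-in → 0
Peak is 3, at 12:30pm (Architecture Review, Budget Meeting, Research Interview).

3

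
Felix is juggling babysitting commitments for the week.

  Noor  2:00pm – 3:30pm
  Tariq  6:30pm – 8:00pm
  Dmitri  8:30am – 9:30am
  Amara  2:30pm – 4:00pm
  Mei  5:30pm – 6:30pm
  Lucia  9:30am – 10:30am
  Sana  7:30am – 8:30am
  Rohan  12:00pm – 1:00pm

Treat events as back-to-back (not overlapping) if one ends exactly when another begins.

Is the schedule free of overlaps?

Sorted by start: Sana, Dmitri, Lucia, Rohan, Noor, Amara, Mei, Tariq.
Dmitri starts exactly when Sana ends (back-to-back, no overlap), so Sana has no further overlaps.
Lucia starts exactly when Dmitri ends (back-to-back, no overlap), so Dmitri has no further overlaps.
Rohan starts after Lucia ends, so Lucia has no further overlaps.
Noor starts after Rohan ends, so Rohan has no further overlaps.
Amara starts before Noor ends → Noor and Amara overlap.
That's a conflict, so the schedule is not conflict-free.

No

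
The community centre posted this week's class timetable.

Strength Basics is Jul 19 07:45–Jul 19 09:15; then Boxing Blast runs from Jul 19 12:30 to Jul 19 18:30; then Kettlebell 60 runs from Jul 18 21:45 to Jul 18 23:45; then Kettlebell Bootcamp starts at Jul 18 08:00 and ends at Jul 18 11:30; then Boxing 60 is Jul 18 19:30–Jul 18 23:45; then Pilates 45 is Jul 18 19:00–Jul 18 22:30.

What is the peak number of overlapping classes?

3

Walk through starts and ends in time order (an end at T is processed before a start at T):
Jul 18 08:00 start Kettlebell Bootcamp → 1
Jul 18 11:30 end Kettlebell Bootcamp → 0
Jul 18 19:00 start Pilates 45 → 1
Jul 18 19:30 start Boxing 60 → 2
Jul 18 21:45 start Kettlebell 60 → 3
Jul 18 22:30 end Pilates 45 → 2
Jul 18 23:45 end Boxing 60 → 1
Jul 18 23:45 end Kettlebell 60 → 0
Jul 19 07:45 start Strength Basics → 1
Jul 19 09:15 end Strength Basics → 0
Jul 19 12:30 start Boxing Blast → 1
Jul 19 18:30 end Boxing Blast → 0
Peak is 3, at Jul 18 21:45 (Boxing 60, Kettlebell 60, Pilates 45).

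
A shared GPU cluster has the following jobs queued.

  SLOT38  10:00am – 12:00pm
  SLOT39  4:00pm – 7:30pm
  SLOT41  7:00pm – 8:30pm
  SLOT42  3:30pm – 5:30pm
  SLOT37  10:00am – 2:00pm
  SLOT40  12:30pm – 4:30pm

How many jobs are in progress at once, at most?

Sort all start/end points and keep a running count:
10:00am start SLOT37 → 1
10:00am start SLOT38 → 2
12:00pm end SLOT38 → 1
12:30pm start SLOT40 → 2
2:00pm end SLOT37 → 1
3:30pm start SLOT42 → 2
4:00pm start SLOT39 → 3
4:30pm end SLOT40 → 2
5:30pm end SLOT42 → 1
7:00pm start SLOT41 → 2
7:30pm end SLOT39 → 1
8:30pm end SLOT41 → 0
Peak is 3, at 4:00pm (SLOT39, SLOT40, SLOT42).

3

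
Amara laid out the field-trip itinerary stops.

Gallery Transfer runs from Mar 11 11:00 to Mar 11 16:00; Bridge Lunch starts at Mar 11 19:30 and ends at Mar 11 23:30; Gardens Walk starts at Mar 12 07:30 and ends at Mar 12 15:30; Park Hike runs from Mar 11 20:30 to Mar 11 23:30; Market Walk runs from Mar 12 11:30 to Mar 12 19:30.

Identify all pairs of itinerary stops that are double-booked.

Bridge Lunch & Park Hike, Gardens Walk & Market Walk

Check each pair: they overlap iff neither finishes before the other starts.
Sorted by start: Gallery Transfer, Bridge Lunch, Park Hike, Gardens Walk, Market Walk.
Bridge Lunch starts after Gallery Transfer ends — done with Gallery Transfer.
Park Hike starts before Bridge Lunch ends → Bridge Lunch and Park Hike overlap.
Gardens Walk starts after Bridge Lunch ends — done with Bridge Lunch.
Gardens Walk starts after Park Hike ends — done with Park Hike.
Market Walk starts before Gardens Walk ends → Gardens Walk and Market Walk overlap.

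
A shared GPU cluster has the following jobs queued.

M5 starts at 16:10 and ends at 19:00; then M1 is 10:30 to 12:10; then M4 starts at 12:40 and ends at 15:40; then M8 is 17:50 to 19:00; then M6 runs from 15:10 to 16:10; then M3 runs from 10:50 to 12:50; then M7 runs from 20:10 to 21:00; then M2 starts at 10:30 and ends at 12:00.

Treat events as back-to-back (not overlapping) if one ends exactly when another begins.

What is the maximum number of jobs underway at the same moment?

Sort all start/end points and keep a running count:
10:30 start M1 → 1
10:30 start M2 → 2
10:50 start M3 → 3
12:00 end M2 → 2
12:10 end M1 → 1
12:40 start M4 → 2
12:50 end M3 → 1
15:10 start M6 → 2
15:40 end M4 → 1
16:10 end M6 → 0
16:10 start M5 → 1
17:50 start M8 → 2
19:00 end M5 → 1
19:00 end M8 → 0
20:10 start M7 → 1
21:00 end M7 → 0
Peak is 3, at 10:50 (M1, M2, M3).

3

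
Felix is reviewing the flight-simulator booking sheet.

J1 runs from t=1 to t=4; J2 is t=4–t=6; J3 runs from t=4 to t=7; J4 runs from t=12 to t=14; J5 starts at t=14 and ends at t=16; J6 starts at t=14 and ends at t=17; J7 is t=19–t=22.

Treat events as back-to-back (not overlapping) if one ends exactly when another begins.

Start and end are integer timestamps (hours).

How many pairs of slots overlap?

2

Check each pair: they overlap iff neither finishes before the other starts.
Sorted by start: J1, J2, J3, J4, J5, J6, J7.
J2 starts exactly when J1 ends (back-to-back, no overlap); J1 is clear from here.
J3 starts before J2 ends → J2 and J3 overlap.
J4 starts after J2 ends; J2 is clear from here.
J4 starts after J3 ends; J3 is clear from here.
J5 starts exactly when J4 ends (back-to-back, no overlap); J4 is clear from here.
J6 starts before J5 ends → J5 and J6 overlap.
J7 starts after J5 ends.
J7 starts after J6 ends.
Overlapping pairs: J2 & J3, J5 & J6 — 2 in total.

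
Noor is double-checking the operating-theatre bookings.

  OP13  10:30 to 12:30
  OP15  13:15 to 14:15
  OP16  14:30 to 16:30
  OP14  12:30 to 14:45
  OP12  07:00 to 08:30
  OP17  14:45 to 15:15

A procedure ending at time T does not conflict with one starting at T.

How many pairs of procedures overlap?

Sorted by start: OP12, OP13, OP14, OP15, OP16, OP17.
OP13 starts after OP12 ends — done with OP12.
OP14 starts exactly when OP13 ends (back-to-back, no overlap) — done with OP13.
OP15 starts before OP14 ends → OP14 and OP15 overlap.
OP16 starts before OP14 ends → OP14 and OP16 overlap.
OP17 starts exactly when OP14 ends (back-to-back, no overlap).
OP16 starts after OP15 ends — done with OP15.
OP17 starts before OP16 ends → OP16 and OP17 overlap.
Overlapping pairs: OP14 & OP15, OP14 & OP16, OP16 & OP17 — 3 in total.

3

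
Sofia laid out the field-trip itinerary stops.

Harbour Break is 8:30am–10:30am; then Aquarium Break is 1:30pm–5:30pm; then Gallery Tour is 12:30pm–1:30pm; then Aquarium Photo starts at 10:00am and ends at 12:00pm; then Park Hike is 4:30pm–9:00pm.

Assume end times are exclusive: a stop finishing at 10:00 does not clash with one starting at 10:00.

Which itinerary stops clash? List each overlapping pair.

Sorted by start: Harbour Break, Aquarium Photo, Gallery Tour, Aquarium Break, Park Hike.
Aquarium Photo starts before Harbour Break ends → Harbour Break and Aquarium Photo overlap.
Gallery Tour starts after Harbour Break ends; Harbour Break is clear from here.
Gallery Tour starts after Aquarium Photo ends; Aquarium Photo is clear from here.
Aquarium Break starts exactly when Gallery Tour ends (back-to-back, no overlap); Gallery Tour is clear from here.
Park Hike starts before Aquarium Break ends → Aquarium Break and Park Hike overlap.

Aquarium Break & Park Hike, Aquarium Photo & Harbour Break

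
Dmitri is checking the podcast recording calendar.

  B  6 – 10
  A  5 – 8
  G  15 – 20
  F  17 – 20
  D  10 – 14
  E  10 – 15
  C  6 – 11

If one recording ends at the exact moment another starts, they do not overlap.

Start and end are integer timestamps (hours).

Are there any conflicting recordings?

Sorted by start: A, B, C, D, E, G, F.
B starts before A ends → A and B overlap.
That's a conflict, so the schedule is not conflict-free.

Yes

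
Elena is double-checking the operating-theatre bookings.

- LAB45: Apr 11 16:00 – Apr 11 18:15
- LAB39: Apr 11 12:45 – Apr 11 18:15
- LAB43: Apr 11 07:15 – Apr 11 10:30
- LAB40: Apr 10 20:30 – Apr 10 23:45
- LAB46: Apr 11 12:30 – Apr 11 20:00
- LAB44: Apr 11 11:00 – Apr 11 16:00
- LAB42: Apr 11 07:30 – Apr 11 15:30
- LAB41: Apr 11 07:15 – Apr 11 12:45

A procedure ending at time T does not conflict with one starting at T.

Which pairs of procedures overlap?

Two intervals overlap when each starts before the other ends.
Sorted by start: LAB40, LAB41, LAB43, LAB42, LAB44, LAB46, LAB39, LAB45.
LAB41 starts after LAB40 ends, so LAB40 has no further overlaps.
LAB43 starts before LAB41 ends → LAB41 and LAB43 overlap.
LAB42 starts before LAB41 ends → LAB41 and LAB42 overlap.
LAB44 starts before LAB41 ends → LAB41 and LAB44 overlap.
LAB46 starts before LAB41 ends → LAB41 and LAB46 overlap.
LAB39 starts exactly when LAB41 ends (back-to-back, no overlap), so LAB41 has no further overlaps.
LAB42 starts before LAB43 ends → LAB43 and LAB42 overlap.
LAB44 starts after LAB43 ends, so LAB43 has no further overlaps.
LAB44 starts before LAB42 ends → LAB42 and LAB44 overlap.
LAB46 starts before LAB42 ends → LAB42 and LAB46 overlap.
LAB39 starts before LAB42 ends → LAB42 and LAB39 overlap.
LAB45 starts after LAB42 ends.
LAB46 starts before LAB44 ends → LAB44 and LAB46 overlap.
LAB39 starts before LAB44 ends → LAB44 and LAB39 overlap.
LAB45 starts exactly when LAB44 ends (back-to-back, no overlap).
LAB39 starts before LAB46 ends → LAB46 and LAB39 overlap.
LAB45 starts before LAB46 ends → LAB46 and LAB45 overlap.
LAB45 starts before LAB39 ends → LAB39 and LAB45 overlap.

LAB39 & LAB42, LAB39 & LAB44, LAB39 & LAB45, LAB39 & LAB46, LAB41 & LAB42, LAB41 & LAB43, LAB41 & LAB44, LAB41 & LAB46, LAB42 & LAB43, LAB42 & LAB44, LAB42 & LAB46, LAB44 & LAB46, LAB45 & LAB46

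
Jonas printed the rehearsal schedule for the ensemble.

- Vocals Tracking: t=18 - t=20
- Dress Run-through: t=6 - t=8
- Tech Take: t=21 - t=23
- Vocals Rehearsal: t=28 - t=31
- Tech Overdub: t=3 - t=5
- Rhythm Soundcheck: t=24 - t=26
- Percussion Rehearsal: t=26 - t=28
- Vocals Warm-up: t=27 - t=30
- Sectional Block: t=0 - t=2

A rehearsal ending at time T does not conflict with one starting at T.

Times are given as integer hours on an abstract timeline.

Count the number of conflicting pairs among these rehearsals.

Sorted by start: Sectional Block, Tech Overdub, Dress Run-through, Vocals Tracking, Tech Take, Rhythm Soundcheck, Percussion Rehearsal, Vocals Warm-up, Vocals Rehearsal.
Tech Overdub starts after Sectional Block ends, so Sectional Block has no further overlaps.
Dress Run-through starts after Tech Overdub ends, so Tech Overdub has no further overlaps.
Vocals Tracking starts after Dress Run-through ends, so Dress Run-through has no further overlaps.
Tech Take starts after Vocals Tracking ends, so Vocals Tracking has no further overlaps.
Rhythm Soundcheck starts after Tech Take ends, so Tech Take has no further overlaps.
Percussion Rehearsal starts exactly when Rhythm Soundcheck ends (back-to-back, no overlap), so Rhythm Soundcheck has no further overlaps.
Vocals Warm-up starts before Percussion Rehearsal ends → Percussion Rehearsal and Vocals Warm-up overlap.
Vocals Rehearsal starts exactly when Percussion Rehearsal ends (back-to-back, no overlap).
Vocals Rehearsal starts before Vocals Warm-up ends → Vocals Warm-up and Vocals Rehearsal overlap.
Overlapping pairs: Percussion Rehearsal & Vocals Warm-up, Vocals Rehearsal & Vocals Warm-up — 2 in total.

2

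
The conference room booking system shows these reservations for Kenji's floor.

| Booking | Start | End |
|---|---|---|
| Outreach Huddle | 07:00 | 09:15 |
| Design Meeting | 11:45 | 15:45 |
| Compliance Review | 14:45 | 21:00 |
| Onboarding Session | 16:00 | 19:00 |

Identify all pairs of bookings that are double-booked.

Compliance Review & Design Meeting, Compliance Review & Onboarding Session

Sorted by start: Outreach Huddle, Design Meeting, Compliance Review, Onboarding Session.
Design Meeting starts after Outreach Huddle ends, so Outreach Huddle has no further overlaps.
Compliance Review starts before Design Meeting ends → Design Meeting and Compliance Review overlap.
Onboarding Session starts after Design Meeting ends.
Onboarding Session starts before Compliance Review ends → Compliance Review and Onboarding Session overlap.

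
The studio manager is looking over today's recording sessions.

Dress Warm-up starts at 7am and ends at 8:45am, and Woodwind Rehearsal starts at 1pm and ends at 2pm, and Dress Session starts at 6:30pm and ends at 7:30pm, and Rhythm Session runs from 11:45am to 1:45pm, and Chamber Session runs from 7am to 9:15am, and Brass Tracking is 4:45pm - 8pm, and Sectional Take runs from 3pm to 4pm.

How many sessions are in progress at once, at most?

Walk through starts and ends in time order (an end at T is processed before a start at T):
7am start Chamber Session → 1
7am start Dress Warm-up → 2
8:45am end Dress Warm-up → 1
9:15am end Chamber Session → 0
11:45am start Rhythm Session → 1
1pm start Woodwind Rehearsal → 2
1:45pm end Rhythm Session → 1
2pm end Woodwind Rehearsal → 0
3pm start Sectional Take → 1
4pm end Sectional Take → 0
4:45pm start Brass Tracking → 1
6:30pm start Dress Session → 2
7:30pm end Dress Session → 1
8pm end Brass Tracking → 0
Peak is 2, at 7am (Chamber Session, Dress Warm-up).

2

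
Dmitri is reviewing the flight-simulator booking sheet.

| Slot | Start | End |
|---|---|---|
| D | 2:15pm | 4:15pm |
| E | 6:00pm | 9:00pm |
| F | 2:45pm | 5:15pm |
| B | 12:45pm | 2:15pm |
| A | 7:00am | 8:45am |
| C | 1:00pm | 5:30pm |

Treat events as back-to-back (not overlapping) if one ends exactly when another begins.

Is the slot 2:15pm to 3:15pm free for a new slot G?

A: ends 8:45am at or before G starts 2:15pm → clear.
B: ends 2:15pm at or before G starts 2:15pm → clear.
C: starts 1:00pm before G ends 3:15pm, and ends 5:30pm after G starts 2:15pm → overlap.
D: starts 2:15pm before G ends 3:15pm, and ends 4:15pm after G starts 2:15pm → overlap.
F: starts 2:45pm before G ends 3:15pm, and ends 5:15pm after G starts 2:15pm → overlap.
E: starts 6:00pm at or after G ends 3:15pm → clear.
G overlaps C, D, F.

No — it overlaps C, D, F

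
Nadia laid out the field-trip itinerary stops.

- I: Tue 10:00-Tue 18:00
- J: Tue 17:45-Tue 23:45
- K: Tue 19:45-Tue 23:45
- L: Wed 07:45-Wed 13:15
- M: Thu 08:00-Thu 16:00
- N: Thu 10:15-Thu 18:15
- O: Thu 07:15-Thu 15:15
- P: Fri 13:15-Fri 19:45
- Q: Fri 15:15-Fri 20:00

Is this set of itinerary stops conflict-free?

No

Sorted by start: I, J, K, L, O, M, N, P, Q.
J starts before I ends → I and J overlap.
That's a conflict, so the schedule is not conflict-free.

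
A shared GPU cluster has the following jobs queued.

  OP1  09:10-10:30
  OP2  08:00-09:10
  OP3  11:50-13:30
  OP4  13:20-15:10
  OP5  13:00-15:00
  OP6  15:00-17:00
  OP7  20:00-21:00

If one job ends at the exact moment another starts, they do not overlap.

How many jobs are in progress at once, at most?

3

Walk through starts and ends in time order (an end at T is processed before a start at T):
08:00 start OP2 → 1
09:10 end OP2 → 0
09:10 start OP1 → 1
10:30 end OP1 → 0
11:50 start OP3 → 1
13:00 start OP5 → 2
13:20 start OP4 → 3
13:30 end OP3 → 2
15:00 end OP5 → 1
15:00 start OP6 → 2
15:10 end OP4 → 1
17:00 end OP6 → 0
20:00 start OP7 → 1
21:00 end OP7 → 0
Peak is 3, at 13:20 (OP3, OP4, OP5).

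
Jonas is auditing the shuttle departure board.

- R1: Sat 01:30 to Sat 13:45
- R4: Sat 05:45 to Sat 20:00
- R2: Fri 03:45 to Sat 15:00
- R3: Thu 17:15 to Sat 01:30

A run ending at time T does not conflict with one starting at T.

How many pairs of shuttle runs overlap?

Sorted by start: R3, R2, R1, R4.
R2 starts before R3 ends → R3 and R2 overlap.
R1 starts exactly when R3 ends (back-to-back, no overlap); R3 is clear from here.
R1 starts before R2 ends → R2 and R1 overlap.
R4 starts before R2 ends → R2 and R4 overlap.
R4 starts before R1 ends → R1 and R4 overlap.
Overlapping pairs: R1 & R2, R1 & R4, R2 & R3, R2 & R4 — 4 in total.

4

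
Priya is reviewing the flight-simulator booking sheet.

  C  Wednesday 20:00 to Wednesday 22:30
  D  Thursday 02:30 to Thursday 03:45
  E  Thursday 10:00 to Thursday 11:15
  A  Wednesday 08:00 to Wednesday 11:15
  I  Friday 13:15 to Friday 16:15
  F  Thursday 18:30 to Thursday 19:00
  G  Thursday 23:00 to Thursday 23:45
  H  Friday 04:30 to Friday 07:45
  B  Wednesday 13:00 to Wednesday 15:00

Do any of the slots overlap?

Sorted by start: A, B, C, D, E, F, G, H, I.
B starts after A ends; A is clear from here.
C starts after B ends; B is clear from here.
D starts after C ends; C is clear from here.
E starts after D ends; D is clear from here.
F starts after E ends; E is clear from here.
G starts after F ends; F is clear from here.
H starts after G ends; G is clear from here.
I starts after H ends.
Every pair is clear; the schedule has no overlaps.

No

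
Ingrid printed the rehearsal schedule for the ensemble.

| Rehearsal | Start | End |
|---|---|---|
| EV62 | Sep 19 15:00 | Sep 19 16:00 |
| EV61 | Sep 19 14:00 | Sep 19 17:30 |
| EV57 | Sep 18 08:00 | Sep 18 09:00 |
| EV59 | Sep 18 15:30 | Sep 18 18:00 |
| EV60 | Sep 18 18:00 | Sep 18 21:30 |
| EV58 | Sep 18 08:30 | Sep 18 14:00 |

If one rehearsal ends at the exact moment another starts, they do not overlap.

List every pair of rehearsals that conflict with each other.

Check each pair: they overlap iff neither finishes before the other starts.
Sorted by start: EV57, EV58, EV59, EV60, EV61, EV62.
EV58 starts before EV57 ends → EV57 and EV58 overlap.
EV59 starts after EV57 ends — done with EV57.
EV59 starts after EV58 ends — done with EV58.
EV60 starts exactly when EV59 ends (back-to-back, no overlap) — done with EV59.
EV61 starts after EV60 ends — done with EV60.
EV62 starts before EV61 ends → EV61 and EV62 overlap.

EV57 & EV58, EV61 & EV62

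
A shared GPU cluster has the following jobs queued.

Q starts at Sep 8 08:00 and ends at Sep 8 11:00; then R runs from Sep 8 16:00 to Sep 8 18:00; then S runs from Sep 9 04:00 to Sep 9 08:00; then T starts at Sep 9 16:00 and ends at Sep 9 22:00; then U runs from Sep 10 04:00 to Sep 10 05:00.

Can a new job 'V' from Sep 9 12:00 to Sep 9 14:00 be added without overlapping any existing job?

Q: ends Sep 8 11:00 at or before V starts Sep 9 12:00 → clear.
R: ends Sep 8 18:00 at or before V starts Sep 9 12:00 → clear.
S: ends Sep 9 08:00 at or before V starts Sep 9 12:00 → clear.
T: starts Sep 9 16:00 at or after V ends Sep 9 14:00 → clear.
U: starts Sep 10 04:00 at or after V ends Sep 9 14:00 → clear.

Yes — the slot is free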